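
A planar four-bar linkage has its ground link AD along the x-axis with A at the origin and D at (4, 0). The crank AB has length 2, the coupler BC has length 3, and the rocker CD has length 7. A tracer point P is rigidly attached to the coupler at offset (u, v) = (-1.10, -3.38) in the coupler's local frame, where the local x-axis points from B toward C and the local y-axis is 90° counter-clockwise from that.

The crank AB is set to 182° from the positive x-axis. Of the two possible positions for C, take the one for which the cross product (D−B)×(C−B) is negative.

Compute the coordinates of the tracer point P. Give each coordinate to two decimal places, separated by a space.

-5.25 1.36

A=(0,0), D=(4.00,0)
B = A + 2.00·(cos182°, sin182°) = (-1.9988, -0.0698)
|BD| = 5.9992
circle(B,3.00) ∩ circle(D,7.00): a=-0.3342, h=2.9813
  candidates: C₊=(-2.3676,2.9074) cross=17.886; C₋=(-2.2983,-3.0548) cross=-17.886
  mode - wants cross < 0 → take C=(-2.2983,-3.0548) (cross=-17.886)
ex = (C−B)/|BC| = (-0.0998,-0.9950); ey = (0.9950,-0.0998)
P = B + -1.10·ex + -3.38·ey = (-5.2521,1.3621)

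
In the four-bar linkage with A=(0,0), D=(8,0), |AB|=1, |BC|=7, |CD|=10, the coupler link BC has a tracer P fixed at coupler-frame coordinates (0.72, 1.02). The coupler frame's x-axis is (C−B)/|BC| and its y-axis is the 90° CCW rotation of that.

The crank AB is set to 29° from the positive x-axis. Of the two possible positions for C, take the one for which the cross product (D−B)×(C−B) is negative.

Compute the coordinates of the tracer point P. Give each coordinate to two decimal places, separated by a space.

A=(0,0), D=(8.00,0)
B = A + 1.00·(cos29°, sin29°) = (0.8746, 0.4848)
|BD| = 7.1419
circle(B,7.00) ∩ circle(D,10.00): a=0.0004, h=7.0000
  candidates: C₊=(1.3502,7.4686) cross=49.993; C₋=(0.3999,-6.4991) cross=-49.993
  mode - wants cross < 0 → take C=(0.3999,-6.4991) (cross=-49.993)
ex = (C−B)/|BC| = (-0.0678,-0.9977); ey = (0.9977,-0.0678)
P = B + 0.72·ex + 1.02·ey = (1.8434,-0.3027)

1.84 -0.30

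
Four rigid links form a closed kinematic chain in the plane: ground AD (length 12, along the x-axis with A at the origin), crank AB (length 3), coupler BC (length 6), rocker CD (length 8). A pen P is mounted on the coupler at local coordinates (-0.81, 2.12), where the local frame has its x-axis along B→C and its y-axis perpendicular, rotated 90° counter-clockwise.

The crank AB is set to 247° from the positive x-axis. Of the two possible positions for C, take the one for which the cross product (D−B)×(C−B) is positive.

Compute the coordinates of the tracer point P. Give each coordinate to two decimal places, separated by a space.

A=(0,0), D=(12.00,0)
B = A + 3.00·(cos247°, sin247°) = (-1.1722, -2.7615)
|BD| = 13.4586
circle(B,6.00) ∩ circle(D,8.00): a=5.6890, h=1.9065
  candidates: C₊=(4.0046,0.2717) cross=25.659; C₋=(4.7870,-3.4601) cross=-25.659
  mode + wants cross > 0 → take C=(4.0046,0.2717) (cross=25.659)
ex = (C−B)/|BC| = (0.8628,0.5055); ey = (-0.5055,0.8628)
P = B + -0.81·ex + 2.12·ey = (-2.9428,-1.3419)

-2.94 -1.34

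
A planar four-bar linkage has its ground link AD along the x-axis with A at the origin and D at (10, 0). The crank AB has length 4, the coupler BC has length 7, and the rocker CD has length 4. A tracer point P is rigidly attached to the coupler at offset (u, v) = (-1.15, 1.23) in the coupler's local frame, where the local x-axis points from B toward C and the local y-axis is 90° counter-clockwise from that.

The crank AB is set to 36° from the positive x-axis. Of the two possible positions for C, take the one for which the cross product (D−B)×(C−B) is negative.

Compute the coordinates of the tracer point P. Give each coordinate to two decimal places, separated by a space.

A=(0,0), D=(10.00,0)
B = A + 4.00·(cos36°, sin36°) = (3.2361, 2.3511)
|BD| = 7.1609
circle(B,7.00) ∩ circle(D,4.00): a=5.8846, h=3.7909
  candidates: C₊=(10.0391,3.9998) cross=27.146; C₋=(7.5498,-3.1617) cross=-27.146
  mode - wants cross < 0 → take C=(7.5498,-3.1617) (cross=-27.146)
ex = (C−B)/|BC| = (0.6162,-0.7876); ey = (0.7876,0.6162)
P = B + -1.15·ex + 1.23·ey = (3.4961,4.0148)

3.50 4.01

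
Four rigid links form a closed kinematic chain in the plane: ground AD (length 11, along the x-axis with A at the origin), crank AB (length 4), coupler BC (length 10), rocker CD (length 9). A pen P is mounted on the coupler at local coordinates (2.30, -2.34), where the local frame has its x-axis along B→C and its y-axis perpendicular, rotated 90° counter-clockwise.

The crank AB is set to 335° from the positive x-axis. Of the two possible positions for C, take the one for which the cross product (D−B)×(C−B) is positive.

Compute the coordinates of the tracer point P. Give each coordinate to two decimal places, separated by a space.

6.54 -0.19

A=(0,0), D=(11.00,0)
B = A + 4.00·(cos335°, sin335°) = (3.6252, -1.6905)
|BD| = 7.5660
circle(B,10.00) ∩ circle(D,9.00): a=5.0386, h=8.6378
  candidates: C₊=(6.6065,7.8548) cross=65.354; C₋=(10.4664,-8.9842) cross=-65.354
  mode + wants cross > 0 → take C=(6.6065,7.8548) (cross=65.354)
ex = (C−B)/|BC| = (0.2981,0.9545); ey = (-0.9545,0.2981)
P = B + 2.30·ex + -2.34·ey = (6.5445,-0.1927)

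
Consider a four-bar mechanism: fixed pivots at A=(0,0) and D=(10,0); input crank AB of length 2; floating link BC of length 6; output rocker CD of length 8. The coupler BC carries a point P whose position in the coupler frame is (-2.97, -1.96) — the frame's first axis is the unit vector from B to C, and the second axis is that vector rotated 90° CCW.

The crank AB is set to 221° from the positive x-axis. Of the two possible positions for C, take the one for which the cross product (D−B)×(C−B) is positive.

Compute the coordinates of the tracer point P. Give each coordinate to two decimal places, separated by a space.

-2.12 -4.82

A=(0,0), D=(10.00,0)
B = A + 2.00·(cos221°, sin221°) = (-1.5094, -1.3121)
|BD| = 11.5840
circle(B,6.00) ∩ circle(D,8.00): a=4.5834, h=3.8720
  candidates: C₊=(2.6059,3.0541) cross=44.853; C₋=(3.4831,-4.6400) cross=-44.853
  mode + wants cross > 0 → take C=(2.6059,3.0541) (cross=44.853)
ex = (C−B)/|BC| = (0.6859,0.7277); ey = (-0.7277,0.6859)
P = B + -2.97·ex + -1.96·ey = (-2.1202,-4.8177)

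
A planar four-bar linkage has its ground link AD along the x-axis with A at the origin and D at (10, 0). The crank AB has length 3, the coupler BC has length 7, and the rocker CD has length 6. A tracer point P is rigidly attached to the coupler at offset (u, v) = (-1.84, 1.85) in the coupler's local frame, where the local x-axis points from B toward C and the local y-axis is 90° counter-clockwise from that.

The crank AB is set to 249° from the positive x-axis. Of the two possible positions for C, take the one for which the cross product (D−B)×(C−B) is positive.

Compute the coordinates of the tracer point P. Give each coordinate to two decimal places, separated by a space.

A=(0,0), D=(10.00,0)
B = A + 3.00·(cos249°, sin249°) = (-1.0751, -2.8007)
|BD| = 11.4238
circle(B,7.00) ∩ circle(D,6.00): a=6.2809, h=3.0904
  candidates: C₊=(4.2564,1.7352) cross=35.304; C₋=(5.7717,-4.2570) cross=-35.304
  mode + wants cross > 0 → take C=(4.2564,1.7352) (cross=35.304)
ex = (C−B)/|BC| = (0.7616,0.6480); ey = (-0.6480,0.7616)
P = B + -1.84·ex + 1.85·ey = (-3.6753,-2.5840)

-3.68 -2.58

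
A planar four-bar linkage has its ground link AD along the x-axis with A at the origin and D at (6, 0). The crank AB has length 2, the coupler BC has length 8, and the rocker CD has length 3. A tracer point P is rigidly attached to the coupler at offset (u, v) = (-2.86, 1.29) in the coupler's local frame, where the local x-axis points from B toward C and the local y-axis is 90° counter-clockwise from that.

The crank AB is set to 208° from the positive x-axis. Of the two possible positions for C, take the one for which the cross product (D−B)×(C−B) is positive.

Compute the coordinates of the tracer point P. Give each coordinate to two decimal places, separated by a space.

A=(0,0), D=(6.00,0)
B = A + 2.00·(cos208°, sin208°) = (-1.7659, -0.9389)
|BD| = 7.8225
circle(B,8.00) ∩ circle(D,3.00): a=7.4267, h=2.9738
  candidates: C₊=(5.2502,2.9048) cross=23.262; C₋=(5.9641,-2.9998) cross=-23.262
  mode + wants cross > 0 → take C=(5.2502,2.9048) (cross=23.262)
ex = (C−B)/|BC| = (0.8770,0.4805); ey = (-0.4805,0.8770)
P = B + -2.86·ex + 1.29·ey = (-4.8940,-1.1817)

-4.89 -1.18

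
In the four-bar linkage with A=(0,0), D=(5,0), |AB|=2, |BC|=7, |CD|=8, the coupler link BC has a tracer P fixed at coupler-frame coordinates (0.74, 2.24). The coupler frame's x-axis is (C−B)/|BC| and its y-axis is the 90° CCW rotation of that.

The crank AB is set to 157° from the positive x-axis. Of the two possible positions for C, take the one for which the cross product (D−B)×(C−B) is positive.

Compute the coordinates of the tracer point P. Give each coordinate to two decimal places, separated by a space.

-3.53 2.43

A=(0,0), D=(5.00,0)
B = A + 2.00·(cos157°, sin157°) = (-1.8410, 0.7815)
|BD| = 6.8855
circle(B,7.00) ∩ circle(D,8.00): a=2.3535, h=6.5925
  candidates: C₊=(1.2455,7.0643) cross=45.393; C₋=(-0.2509,-6.0355) cross=-45.393
  mode + wants cross > 0 → take C=(1.2455,7.0643) (cross=45.393)
ex = (C−B)/|BC| = (0.4409,0.8975); ey = (-0.8975,0.4409)
P = B + 0.74·ex + 2.24·ey = (-3.5252,2.4333)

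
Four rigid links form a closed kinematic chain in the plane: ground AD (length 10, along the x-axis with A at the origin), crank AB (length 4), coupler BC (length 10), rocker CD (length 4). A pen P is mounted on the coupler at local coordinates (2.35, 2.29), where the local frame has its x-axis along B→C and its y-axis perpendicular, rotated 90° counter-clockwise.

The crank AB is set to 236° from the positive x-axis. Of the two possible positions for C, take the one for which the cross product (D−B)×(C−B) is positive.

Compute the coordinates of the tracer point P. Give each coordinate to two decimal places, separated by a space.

A=(0,0), D=(10.00,0)
B = A + 4.00·(cos236°, sin236°) = (-2.2368, -3.3162)
|BD| = 12.6781
circle(B,10.00) ∩ circle(D,4.00): a=9.6519, h=2.6156
  candidates: C₊=(6.3949,1.7330) cross=33.162; C₋=(7.7632,-3.3162) cross=-33.162
  mode + wants cross > 0 → take C=(6.3949,1.7330) (cross=33.162)
ex = (C−B)/|BC| = (0.8632,0.5049); ey = (-0.5049,0.8632)
P = B + 2.35·ex + 2.29·ey = (-1.3646,-0.1529)

-1.36 -0.15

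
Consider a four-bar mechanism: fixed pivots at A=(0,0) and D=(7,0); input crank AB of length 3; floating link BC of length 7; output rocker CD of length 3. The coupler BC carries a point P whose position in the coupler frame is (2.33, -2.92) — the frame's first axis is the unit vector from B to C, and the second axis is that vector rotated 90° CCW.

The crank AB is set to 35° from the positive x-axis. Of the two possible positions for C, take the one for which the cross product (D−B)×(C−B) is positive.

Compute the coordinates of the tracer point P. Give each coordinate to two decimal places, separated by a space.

A=(0,0), D=(7.00,0)
B = A + 3.00·(cos35°, sin35°) = (2.4575, 1.7207)
|BD| = 4.8575
circle(B,7.00) ∩ circle(D,3.00): a=6.5461, h=2.4797
  candidates: C₊=(9.4575,1.7207) cross=12.045; C₋=(7.7007,-2.9170) cross=-12.045
  mode + wants cross > 0 → take C=(9.4575,1.7207) (cross=12.045)
ex = (C−B)/|BC| = (1.0000,0.0000); ey = (-0.0000,1.0000)
P = B + 2.33·ex + -2.92·ey = (4.7875,-1.1993)

4.79 -1.20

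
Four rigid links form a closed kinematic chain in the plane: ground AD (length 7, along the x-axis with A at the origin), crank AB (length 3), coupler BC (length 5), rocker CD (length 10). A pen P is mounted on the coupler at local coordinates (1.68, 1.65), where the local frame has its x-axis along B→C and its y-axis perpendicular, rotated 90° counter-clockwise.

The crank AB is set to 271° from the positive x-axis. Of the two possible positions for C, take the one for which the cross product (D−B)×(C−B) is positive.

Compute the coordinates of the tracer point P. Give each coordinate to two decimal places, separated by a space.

-2.28 -2.65

A=(0,0), D=(7.00,0)
B = A + 3.00·(cos271°, sin271°) = (0.0524, -2.9995)
|BD| = 7.5675
circle(B,5.00) ∩ circle(D,10.00): a=-1.1717, h=4.8608
  candidates: C₊=(-2.9500,0.9987) cross=36.784; C₋=(0.9034,-7.9266) cross=-36.784
  mode + wants cross > 0 → take C=(-2.9500,0.9987) (cross=36.784)
ex = (C−B)/|BC| = (-0.6005,0.7996); ey = (-0.7996,-0.6005)
P = B + 1.68·ex + 1.65·ey = (-2.2759,-2.6469)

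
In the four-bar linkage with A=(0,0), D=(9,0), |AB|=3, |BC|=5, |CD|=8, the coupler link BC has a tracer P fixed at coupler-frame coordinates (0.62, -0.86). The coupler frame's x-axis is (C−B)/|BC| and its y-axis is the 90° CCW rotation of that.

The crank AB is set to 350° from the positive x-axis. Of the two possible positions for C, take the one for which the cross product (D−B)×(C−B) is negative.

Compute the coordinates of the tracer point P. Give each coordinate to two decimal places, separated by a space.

2.13 -1.18

A=(0,0), D=(9.00,0)
B = A + 3.00·(cos350°, sin350°) = (2.9544, -0.5209)
|BD| = 6.0680
circle(B,5.00) ∩ circle(D,8.00): a=-0.1796, h=4.9968
  candidates: C₊=(2.3465,4.4420) cross=30.320; C₋=(3.2045,-5.5147) cross=-30.320
  mode - wants cross < 0 → take C=(3.2045,-5.5147) (cross=-30.320)
ex = (C−B)/|BC| = (0.0500,-0.9987); ey = (0.9987,0.0500)
P = B + 0.62·ex + -0.86·ey = (2.1265,-1.1832)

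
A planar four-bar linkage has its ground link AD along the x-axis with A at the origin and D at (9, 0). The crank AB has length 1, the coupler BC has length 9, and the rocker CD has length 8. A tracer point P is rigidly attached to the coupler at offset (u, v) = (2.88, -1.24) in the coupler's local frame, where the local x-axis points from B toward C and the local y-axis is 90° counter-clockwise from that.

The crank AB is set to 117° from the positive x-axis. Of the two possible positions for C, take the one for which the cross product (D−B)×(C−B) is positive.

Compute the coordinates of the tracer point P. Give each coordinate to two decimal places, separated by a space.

2.44 2.09

A=(0,0), D=(9.00,0)
B = A + 1.00·(cos117°, sin117°) = (-0.4540, 0.8910)
|BD| = 9.4959
circle(B,9.00) ∩ circle(D,8.00): a=5.6431, h=7.0111
  candidates: C₊=(5.8220,7.3417) cross=66.577; C₋=(4.5063,-6.6187) cross=-66.577
  mode + wants cross > 0 → take C=(5.8220,7.3417) (cross=66.577)
ex = (C−B)/|BC| = (0.6973,0.7167); ey = (-0.7167,0.6973)
P = B + 2.88·ex + -1.24·ey = (2.4431,2.0905)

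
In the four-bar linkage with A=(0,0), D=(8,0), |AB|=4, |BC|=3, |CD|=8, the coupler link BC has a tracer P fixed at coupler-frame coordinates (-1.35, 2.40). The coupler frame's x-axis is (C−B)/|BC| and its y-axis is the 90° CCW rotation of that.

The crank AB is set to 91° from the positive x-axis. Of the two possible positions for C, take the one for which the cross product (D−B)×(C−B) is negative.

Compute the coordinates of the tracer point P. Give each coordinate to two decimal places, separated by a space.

2.27 5.45

A=(0,0), D=(8.00,0)
B = A + 4.00·(cos91°, sin91°) = (-0.0698, 3.9994)
|BD| = 9.0065
circle(B,3.00) ∩ circle(D,8.00): a=1.4499, h=2.6264
  candidates: C₊=(2.3955,5.7088) cross=23.654; C₋=(0.0630,1.0023) cross=-23.654
  mode - wants cross < 0 → take C=(0.0630,1.0023) (cross=-23.654)
ex = (C−B)/|BC| = (0.0443,-0.9990); ey = (0.9990,0.0443)
P = B + -1.35·ex + 2.40·ey = (2.2681,5.4543)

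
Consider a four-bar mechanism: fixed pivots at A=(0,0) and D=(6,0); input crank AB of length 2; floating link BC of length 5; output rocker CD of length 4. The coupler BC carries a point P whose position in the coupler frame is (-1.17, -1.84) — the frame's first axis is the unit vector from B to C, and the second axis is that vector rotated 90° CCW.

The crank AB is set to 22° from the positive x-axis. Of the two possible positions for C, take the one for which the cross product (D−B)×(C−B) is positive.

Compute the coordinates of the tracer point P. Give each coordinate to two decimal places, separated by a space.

2.15 -1.41

A=(0,0), D=(6.00,0)
B = A + 2.00·(cos22°, sin22°) = (1.8544, 0.7492)
|BD| = 4.2128
circle(B,5.00) ∩ circle(D,4.00): a=3.1746, h=3.8629
  candidates: C₊=(5.6653,3.9860) cross=16.274; C₋=(4.2913,-3.6167) cross=-16.274
  mode + wants cross > 0 → take C=(5.6653,3.9860) (cross=16.274)
ex = (C−B)/|BC| = (0.7622,0.6474); ey = (-0.6474,0.7622)
P = B + -1.17·ex + -1.84·ey = (2.1537,-1.4106)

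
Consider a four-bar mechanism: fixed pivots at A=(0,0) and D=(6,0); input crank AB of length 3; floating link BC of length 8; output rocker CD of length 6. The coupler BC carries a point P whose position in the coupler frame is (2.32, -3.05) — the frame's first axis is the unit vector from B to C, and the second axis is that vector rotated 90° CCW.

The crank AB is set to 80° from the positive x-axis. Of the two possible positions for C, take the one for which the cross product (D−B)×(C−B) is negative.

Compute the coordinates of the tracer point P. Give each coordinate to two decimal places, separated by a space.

-1.89 -0.02

A=(0,0), D=(6.00,0)
B = A + 3.00·(cos80°, sin80°) = (0.5209, 2.9544)
|BD| = 6.2248
circle(B,8.00) ∩ circle(D,6.00): a=5.3615, h=5.9376
  candidates: C₊=(8.0581,5.6360) cross=36.960; C₋=(2.4220,-4.8164) cross=-36.960
  mode - wants cross < 0 → take C=(2.4220,-4.8164) (cross=-36.960)
ex = (C−B)/|BC| = (0.2376,-0.9714); ey = (0.9714,0.2376)
P = B + 2.32·ex + -3.05·ey = (-1.8904,-0.0239)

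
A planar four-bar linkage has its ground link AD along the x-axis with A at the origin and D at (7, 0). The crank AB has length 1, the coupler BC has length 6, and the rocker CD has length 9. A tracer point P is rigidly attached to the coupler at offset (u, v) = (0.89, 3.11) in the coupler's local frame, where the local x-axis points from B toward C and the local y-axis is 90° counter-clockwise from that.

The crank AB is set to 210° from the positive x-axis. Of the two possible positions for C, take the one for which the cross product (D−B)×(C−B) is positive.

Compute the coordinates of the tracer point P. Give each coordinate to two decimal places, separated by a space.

A=(0,0), D=(7.00,0)
B = A + 1.00·(cos210°, sin210°) = (-0.8660, -0.5000)
|BD| = 7.8819
circle(B,6.00) ∩ circle(D,9.00): a=1.0863, h=5.9008
  candidates: C₊=(-0.1562,5.4579) cross=46.510; C₋=(0.5924,-6.3200) cross=-46.510
  mode + wants cross > 0 → take C=(-0.1562,5.4579) (cross=46.510)
ex = (C−B)/|BC| = (0.1183,0.9930); ey = (-0.9930,0.1183)
P = B + 0.89·ex + 3.11·ey = (-3.8489,0.7517)

-3.85 0.75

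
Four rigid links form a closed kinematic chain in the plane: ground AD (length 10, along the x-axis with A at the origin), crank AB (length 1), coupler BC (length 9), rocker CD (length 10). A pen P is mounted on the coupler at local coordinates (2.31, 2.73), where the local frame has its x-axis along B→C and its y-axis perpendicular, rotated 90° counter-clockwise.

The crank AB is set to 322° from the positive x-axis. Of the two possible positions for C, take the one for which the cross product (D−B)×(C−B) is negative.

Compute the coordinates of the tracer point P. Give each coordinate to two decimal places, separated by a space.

4.27 -1.42

A=(0,0), D=(10.00,0)
B = A + 1.00·(cos322°, sin322°) = (0.7880, -0.6157)
|BD| = 9.2325
circle(B,9.00) ∩ circle(D,10.00): a=3.5873, h=8.2542
  candidates: C₊=(3.8169,7.8593) cross=76.207; C₋=(4.9177,-8.6122) cross=-76.207
  mode - wants cross < 0 → take C=(4.9177,-8.6122) (cross=-76.207)
ex = (C−B)/|BC| = (0.4589,-0.8885); ey = (0.8885,0.4589)
P = B + 2.31·ex + 2.73·ey = (4.2736,-1.4154)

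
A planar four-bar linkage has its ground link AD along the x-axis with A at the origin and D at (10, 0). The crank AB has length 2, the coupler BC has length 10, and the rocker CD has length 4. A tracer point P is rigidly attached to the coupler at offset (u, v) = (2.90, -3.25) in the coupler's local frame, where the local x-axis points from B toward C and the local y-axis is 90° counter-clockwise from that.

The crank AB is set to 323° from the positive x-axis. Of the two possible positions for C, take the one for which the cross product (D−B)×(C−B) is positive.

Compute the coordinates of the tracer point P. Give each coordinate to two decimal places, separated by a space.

A=(0,0), D=(10.00,0)
B = A + 2.00·(cos323°, sin323°) = (1.5973, -1.2036)
|BD| = 8.4885
circle(B,10.00) ∩ circle(D,4.00): a=9.1921, h=3.9376
  candidates: C₊=(10.1382,3.9976) cross=33.425; C₋=(11.2549,-3.7981) cross=-33.425
  mode + wants cross > 0 → take C=(10.1382,3.9976) (cross=33.425)
ex = (C−B)/|BC| = (0.8541,0.5201); ey = (-0.5201,0.8541)
P = B + 2.90·ex + -3.25·ey = (5.7645,-2.4711)

5.76 -2.47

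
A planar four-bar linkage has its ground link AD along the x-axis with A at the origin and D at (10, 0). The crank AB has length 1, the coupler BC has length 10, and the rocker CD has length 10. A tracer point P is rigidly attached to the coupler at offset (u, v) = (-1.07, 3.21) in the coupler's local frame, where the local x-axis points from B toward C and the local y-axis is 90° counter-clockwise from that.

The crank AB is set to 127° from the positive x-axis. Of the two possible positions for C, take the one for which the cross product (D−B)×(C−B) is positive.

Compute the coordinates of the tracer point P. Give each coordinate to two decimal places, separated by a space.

-3.82 1.84

A=(0,0), D=(10.00,0)
B = A + 1.00·(cos127°, sin127°) = (-0.6018, 0.7986)
|BD| = 10.6319
circle(B,10.00) ∩ circle(D,10.00): a=5.3159, h=8.4700
  candidates: C₊=(5.3353,8.8454) cross=90.052; C₋=(4.0628,-8.0468) cross=-90.052
  mode + wants cross > 0 → take C=(5.3353,8.8454) (cross=90.052)
ex = (C−B)/|BC| = (0.5937,0.8047); ey = (-0.8047,0.5937)
P = B + -1.07·ex + 3.21·ey = (-3.8201,1.8435)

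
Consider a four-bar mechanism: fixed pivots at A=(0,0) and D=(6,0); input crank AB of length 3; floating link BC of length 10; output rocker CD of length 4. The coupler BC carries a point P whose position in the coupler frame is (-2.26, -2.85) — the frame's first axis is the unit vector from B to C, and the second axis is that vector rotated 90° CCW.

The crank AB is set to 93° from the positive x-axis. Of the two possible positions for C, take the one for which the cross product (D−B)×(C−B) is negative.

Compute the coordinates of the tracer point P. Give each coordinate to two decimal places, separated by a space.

A=(0,0), D=(6.00,0)
B = A + 3.00·(cos93°, sin93°) = (-0.1570, 2.9959)
|BD| = 6.8472
circle(B,10.00) ∩ circle(D,4.00): a=9.5575, h=2.9418
  candidates: C₊=(9.7243,1.4594) cross=20.143; C₋=(7.1500,-3.8311) cross=-20.143
  mode - wants cross < 0 → take C=(7.1500,-3.8311) (cross=-20.143)
ex = (C−B)/|BC| = (0.7307,-0.6827); ey = (0.6827,0.7307)
P = B + -2.26·ex + -2.85·ey = (-3.7541,2.4563)

-3.75 2.46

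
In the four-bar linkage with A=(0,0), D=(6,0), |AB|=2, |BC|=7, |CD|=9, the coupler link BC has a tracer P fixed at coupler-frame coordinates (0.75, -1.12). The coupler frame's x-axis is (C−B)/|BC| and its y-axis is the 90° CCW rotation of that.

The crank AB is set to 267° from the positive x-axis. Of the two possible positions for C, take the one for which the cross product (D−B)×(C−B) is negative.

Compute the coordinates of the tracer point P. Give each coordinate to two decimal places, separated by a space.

A=(0,0), D=(6.00,0)
B = A + 2.00·(cos267°, sin267°) = (-0.1047, -1.9973)
|BD| = 6.4231
circle(B,7.00) ∩ circle(D,9.00): a=0.7205, h=6.9628
  candidates: C₊=(-1.5849,4.8444) cross=44.723; C₋=(2.7452,-8.3909) cross=-44.723
  mode - wants cross < 0 → take C=(2.7452,-8.3909) (cross=-44.723)
ex = (C−B)/|BC| = (0.4071,-0.9134); ey = (0.9134,0.4071)
P = B + 0.75·ex + -1.12·ey = (-0.8223,-3.1383)

-0.82 -3.14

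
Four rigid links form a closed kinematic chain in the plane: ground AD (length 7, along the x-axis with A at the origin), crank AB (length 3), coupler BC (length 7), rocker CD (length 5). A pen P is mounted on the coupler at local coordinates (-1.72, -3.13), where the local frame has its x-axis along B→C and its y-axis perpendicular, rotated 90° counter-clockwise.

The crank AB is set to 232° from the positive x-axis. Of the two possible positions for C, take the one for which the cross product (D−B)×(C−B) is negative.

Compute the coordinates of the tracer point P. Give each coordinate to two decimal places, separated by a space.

-4.44 -4.82

A=(0,0), D=(7.00,0)
B = A + 3.00·(cos232°, sin232°) = (-1.8470, -2.3640)
|BD| = 9.1574
circle(B,7.00) ∩ circle(D,5.00): a=5.8891, h=3.7840
  candidates: C₊=(2.8657,2.8120) cross=34.651; C₋=(4.8194,-4.4994) cross=-34.651
  mode - wants cross < 0 → take C=(4.8194,-4.4994) (cross=-34.651)
ex = (C−B)/|BC| = (0.9523,-0.3051); ey = (0.3051,0.9523)
P = B + -1.72·ex + -3.13·ey = (-4.4398,-4.8201)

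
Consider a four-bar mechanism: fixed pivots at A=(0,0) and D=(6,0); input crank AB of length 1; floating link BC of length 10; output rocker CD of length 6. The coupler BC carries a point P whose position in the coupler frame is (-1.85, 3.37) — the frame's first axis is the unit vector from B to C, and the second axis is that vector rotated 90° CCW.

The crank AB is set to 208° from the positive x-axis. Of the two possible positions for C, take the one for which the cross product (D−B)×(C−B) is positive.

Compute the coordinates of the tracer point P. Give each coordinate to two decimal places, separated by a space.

A=(0,0), D=(6.00,0)
B = A + 1.00·(cos208°, sin208°) = (-0.8829, -0.4695)
|BD| = 6.8989
circle(B,10.00) ∩ circle(D,6.00): a=8.0879, h=5.8810
  candidates: C₊=(6.7860,5.9483) cross=40.573; C₋=(7.5864,-5.7865) cross=-40.573
  mode + wants cross > 0 → take C=(6.7860,5.9483) (cross=40.573)
ex = (C−B)/|BC| = (0.7669,0.6418); ey = (-0.6418,0.7669)
P = B + -1.85·ex + 3.37·ey = (-4.4645,0.9277)

-4.46 0.93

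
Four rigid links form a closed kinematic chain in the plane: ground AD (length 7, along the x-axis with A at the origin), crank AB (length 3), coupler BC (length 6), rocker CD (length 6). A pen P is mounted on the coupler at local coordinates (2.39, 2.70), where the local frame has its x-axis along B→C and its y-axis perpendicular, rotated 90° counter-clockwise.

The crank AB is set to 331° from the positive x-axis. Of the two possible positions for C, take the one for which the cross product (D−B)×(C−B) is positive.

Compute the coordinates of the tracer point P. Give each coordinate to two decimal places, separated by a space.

0.11 1.13

A=(0,0), D=(7.00,0)
B = A + 3.00·(cos331°, sin331°) = (2.6239, -1.4544)
|BD| = 4.6115
circle(B,6.00) ∩ circle(D,6.00): a=2.3058, h=5.5393
  candidates: C₊=(3.0649,4.5293) cross=25.544; C₋=(6.5590,-5.9838) cross=-25.544
  mode + wants cross > 0 → take C=(3.0649,4.5293) (cross=25.544)
ex = (C−B)/|BC| = (0.0735,0.9973); ey = (-0.9973,0.0735)
P = B + 2.39·ex + 2.70·ey = (0.1068,1.1276)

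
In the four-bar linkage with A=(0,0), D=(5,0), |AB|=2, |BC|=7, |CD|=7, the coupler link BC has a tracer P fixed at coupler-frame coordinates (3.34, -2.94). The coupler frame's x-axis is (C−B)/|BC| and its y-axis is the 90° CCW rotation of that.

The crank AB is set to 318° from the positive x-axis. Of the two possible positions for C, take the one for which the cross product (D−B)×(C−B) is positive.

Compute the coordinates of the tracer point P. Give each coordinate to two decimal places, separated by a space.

A=(0,0), D=(5.00,0)
B = A + 2.00·(cos318°, sin318°) = (1.4863, -1.3383)
|BD| = 3.7599
circle(B,7.00) ∩ circle(D,7.00): a=1.8800, h=6.7428
  candidates: C₊=(0.8432,5.6321) cross=25.353; C₋=(5.6431,-6.9704) cross=-25.353
  mode + wants cross > 0 → take C=(0.8432,5.6321) (cross=25.353)
ex = (C−B)/|BC| = (-0.0919,0.9958); ey = (-0.9958,-0.0919)
P = B + 3.34·ex + -2.94·ey = (4.1070,2.2577)

4.11 2.26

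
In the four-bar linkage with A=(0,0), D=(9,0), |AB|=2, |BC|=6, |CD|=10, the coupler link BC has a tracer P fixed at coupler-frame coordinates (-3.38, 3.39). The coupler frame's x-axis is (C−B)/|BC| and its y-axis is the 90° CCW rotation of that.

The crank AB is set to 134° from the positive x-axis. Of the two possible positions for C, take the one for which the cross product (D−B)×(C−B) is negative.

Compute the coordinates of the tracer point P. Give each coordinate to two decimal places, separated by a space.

A=(0,0), D=(9.00,0)
B = A + 2.00·(cos134°, sin134°) = (-1.3893, 1.4387)
|BD| = 10.4885
circle(B,6.00) ∩ circle(D,10.00): a=2.1933, h=5.5848
  candidates: C₊=(1.5493,6.6698) cross=58.576; C₋=(0.0172,-4.3941) cross=-58.576
  mode - wants cross < 0 → take C=(0.0172,-4.3941) (cross=-58.576)
ex = (C−B)/|BC| = (0.2344,-0.9721); ey = (0.9721,0.2344)
P = B + -3.38·ex + 3.39·ey = (1.1139,5.5192)

1.11 5.52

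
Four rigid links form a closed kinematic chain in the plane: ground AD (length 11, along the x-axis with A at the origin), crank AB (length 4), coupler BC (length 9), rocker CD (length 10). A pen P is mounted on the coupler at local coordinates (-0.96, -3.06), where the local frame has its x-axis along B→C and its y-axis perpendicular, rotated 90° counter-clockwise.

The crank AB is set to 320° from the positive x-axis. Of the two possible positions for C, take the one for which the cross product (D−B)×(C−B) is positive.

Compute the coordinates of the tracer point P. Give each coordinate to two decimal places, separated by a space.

6.09 -3.62

A=(0,0), D=(11.00,0)
B = A + 4.00·(cos320°, sin320°) = (3.0642, -2.5712)
|BD| = 8.3419
circle(B,9.00) ∩ circle(D,10.00): a=3.0322, h=8.4738
  candidates: C₊=(3.3369,6.4247) cross=70.688; C₋=(8.5605,-9.6979) cross=-70.688
  mode + wants cross > 0 → take C=(3.3369,6.4247) (cross=70.688)
ex = (C−B)/|BC| = (0.0303,0.9995); ey = (-0.9995,0.0303)
P = B + -0.96·ex + -3.06·ey = (6.0937,-3.6234)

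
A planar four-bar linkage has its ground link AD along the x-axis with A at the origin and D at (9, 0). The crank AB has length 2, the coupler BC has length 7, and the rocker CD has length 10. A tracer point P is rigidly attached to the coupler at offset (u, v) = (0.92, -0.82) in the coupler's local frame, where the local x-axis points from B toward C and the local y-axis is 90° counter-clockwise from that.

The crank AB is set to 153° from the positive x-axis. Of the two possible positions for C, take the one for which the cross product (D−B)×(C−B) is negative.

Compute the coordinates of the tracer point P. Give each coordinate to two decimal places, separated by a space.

A=(0,0), D=(9.00,0)
B = A + 2.00·(cos153°, sin153°) = (-1.7820, 0.9080)
|BD| = 10.8202
circle(B,7.00) ∩ circle(D,10.00): a=3.0534, h=6.2990
  candidates: C₊=(1.7892,6.9285) cross=68.156; C₋=(0.7320,-5.6250) cross=-68.156
  mode - wants cross < 0 → take C=(0.7320,-5.6250) (cross=-68.156)
ex = (C−B)/|BC| = (0.3591,-0.9333); ey = (0.9333,0.3591)
P = B + 0.92·ex + -0.82·ey = (-2.2169,-0.2451)

-2.22 -0.25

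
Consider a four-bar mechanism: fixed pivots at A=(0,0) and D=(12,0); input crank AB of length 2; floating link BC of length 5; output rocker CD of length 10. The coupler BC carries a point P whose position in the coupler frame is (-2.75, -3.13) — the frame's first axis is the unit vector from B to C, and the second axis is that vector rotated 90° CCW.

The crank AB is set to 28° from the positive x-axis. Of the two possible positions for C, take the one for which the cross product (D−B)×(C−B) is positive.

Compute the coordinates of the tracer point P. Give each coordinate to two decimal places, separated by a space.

A=(0,0), D=(12.00,0)
B = A + 2.00·(cos28°, sin28°) = (1.7659, 0.9389)
|BD| = 10.2771
circle(B,5.00) ∩ circle(D,10.00): a=1.4896, h=4.7729
  candidates: C₊=(3.6854,5.5558) cross=49.052; C₋=(2.8132,-3.9501) cross=-49.052
  mode + wants cross > 0 → take C=(3.6854,5.5558) (cross=49.052)
ex = (C−B)/|BC| = (0.3839,0.9234); ey = (-0.9234,0.3839)
P = B + -2.75·ex + -3.13·ey = (3.6003,-2.8019)

3.60 -2.80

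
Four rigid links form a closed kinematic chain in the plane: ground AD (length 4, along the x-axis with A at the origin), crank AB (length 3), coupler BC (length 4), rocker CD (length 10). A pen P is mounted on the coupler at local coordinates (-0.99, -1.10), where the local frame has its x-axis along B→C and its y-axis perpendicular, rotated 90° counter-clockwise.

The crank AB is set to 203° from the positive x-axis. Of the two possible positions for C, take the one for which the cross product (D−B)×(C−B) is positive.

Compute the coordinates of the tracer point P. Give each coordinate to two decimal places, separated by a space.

-1.30 -0.91

A=(0,0), D=(4.00,0)
B = A + 3.00·(cos203°, sin203°) = (-2.7615, -1.1722)
|BD| = 6.8624
circle(B,4.00) ∩ circle(D,10.00): a=-2.6892, h=2.9612
  candidates: C₊=(-5.9170,1.2861) cross=20.321; C₋=(-4.9053,-4.5492) cross=-20.321
  mode + wants cross > 0 → take C=(-5.9170,1.2861) (cross=20.321)
ex = (C−B)/|BC| = (-0.7889,0.6146); ey = (-0.6146,-0.7889)
P = B + -0.99·ex + -1.10·ey = (-1.3045,-0.9129)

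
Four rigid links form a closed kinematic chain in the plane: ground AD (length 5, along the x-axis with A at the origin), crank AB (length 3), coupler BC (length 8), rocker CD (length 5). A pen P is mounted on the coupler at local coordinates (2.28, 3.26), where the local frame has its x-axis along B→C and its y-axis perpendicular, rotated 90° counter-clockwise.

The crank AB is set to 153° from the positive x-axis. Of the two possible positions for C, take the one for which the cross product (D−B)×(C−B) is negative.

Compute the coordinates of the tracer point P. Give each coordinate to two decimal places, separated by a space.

A=(0,0), D=(5.00,0)
B = A + 3.00·(cos153°, sin153°) = (-2.6730, 1.3620)
|BD| = 7.7930
circle(B,8.00) ∩ circle(D,5.00): a=6.3987, h=4.8017
  candidates: C₊=(4.4664,4.9714) cross=37.419; C₋=(2.7881,-4.4841) cross=-37.419
  mode - wants cross < 0 → take C=(2.7881,-4.4841) (cross=-37.419)
ex = (C−B)/|BC| = (0.6826,-0.7308); ey = (0.7308,0.6826)
P = B + 2.28·ex + 3.26·ey = (1.2657,1.9212)

1.27 1.92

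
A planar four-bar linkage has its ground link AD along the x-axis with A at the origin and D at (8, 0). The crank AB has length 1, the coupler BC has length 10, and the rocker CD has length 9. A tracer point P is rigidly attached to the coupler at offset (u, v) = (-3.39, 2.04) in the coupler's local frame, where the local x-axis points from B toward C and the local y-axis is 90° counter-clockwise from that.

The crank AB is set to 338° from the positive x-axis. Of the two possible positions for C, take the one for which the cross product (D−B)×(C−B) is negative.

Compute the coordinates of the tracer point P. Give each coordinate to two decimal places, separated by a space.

0.84 3.58

A=(0,0), D=(8.00,0)
B = A + 1.00·(cos338°, sin338°) = (0.9272, -0.3746)
|BD| = 7.0827
circle(B,10.00) ∩ circle(D,9.00): a=4.8827, h=8.7270
  candidates: C₊=(5.3414,8.5984) cross=61.811; C₋=(6.2646,-8.8311) cross=-61.811
  mode - wants cross < 0 → take C=(6.2646,-8.8311) (cross=-61.811)
ex = (C−B)/|BC| = (0.5337,-0.8456); ey = (0.8456,0.5337)
P = B + -3.39·ex + 2.04·ey = (0.8429,3.5810)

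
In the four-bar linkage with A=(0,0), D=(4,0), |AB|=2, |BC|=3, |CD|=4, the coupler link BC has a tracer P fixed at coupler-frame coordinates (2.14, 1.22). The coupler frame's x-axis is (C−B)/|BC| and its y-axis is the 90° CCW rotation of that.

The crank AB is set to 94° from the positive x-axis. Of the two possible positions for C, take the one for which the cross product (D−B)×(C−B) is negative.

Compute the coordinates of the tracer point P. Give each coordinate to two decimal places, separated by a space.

A=(0,0), D=(4.00,0)
B = A + 2.00·(cos94°, sin94°) = (-0.1395, 1.9951)
|BD| = 4.5952
circle(B,3.00) ∩ circle(D,4.00): a=1.5360, h=2.5770
  candidates: C₊=(2.3630,3.6497) cross=11.842; C₋=(0.1253,-0.9932) cross=-11.842
  mode - wants cross < 0 → take C=(0.1253,-0.9932) (cross=-11.842)
ex = (C−B)/|BC| = (0.0883,-0.9961); ey = (0.9961,0.0883)
P = B + 2.14·ex + 1.22·ey = (1.2646,-0.0288)

1.26 -0.03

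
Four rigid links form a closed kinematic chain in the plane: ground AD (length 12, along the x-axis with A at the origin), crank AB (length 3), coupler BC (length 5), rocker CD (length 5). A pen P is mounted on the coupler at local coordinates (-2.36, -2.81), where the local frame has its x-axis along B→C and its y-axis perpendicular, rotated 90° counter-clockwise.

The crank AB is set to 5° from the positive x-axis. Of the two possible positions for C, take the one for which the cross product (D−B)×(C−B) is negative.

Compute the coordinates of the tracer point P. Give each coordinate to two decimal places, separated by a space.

A=(0,0), D=(12.00,0)
B = A + 3.00·(cos5°, sin5°) = (2.9886, 0.2615)
|BD| = 9.0152
circle(B,5.00) ∩ circle(D,5.00): a=4.5076, h=2.1637
  candidates: C₊=(7.5570,2.2935) cross=19.506; C₋=(7.4315,-2.0320) cross=-19.506
  mode - wants cross < 0 → take C=(7.4315,-2.0320) (cross=-19.506)
ex = (C−B)/|BC| = (0.8886,-0.4587); ey = (0.4587,0.8886)
P = B + -2.36·ex + -2.81·ey = (-0.3974,-1.1529)

-0.40 -1.15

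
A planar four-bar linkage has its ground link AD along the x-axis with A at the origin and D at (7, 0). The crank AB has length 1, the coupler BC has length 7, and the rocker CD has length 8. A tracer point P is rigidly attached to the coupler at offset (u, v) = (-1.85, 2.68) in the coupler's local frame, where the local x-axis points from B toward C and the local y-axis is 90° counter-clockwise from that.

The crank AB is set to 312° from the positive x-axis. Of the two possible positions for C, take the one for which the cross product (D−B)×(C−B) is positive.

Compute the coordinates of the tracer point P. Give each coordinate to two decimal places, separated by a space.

A=(0,0), D=(7.00,0)
B = A + 1.00·(cos312°, sin312°) = (0.6691, -0.7431)
|BD| = 6.3743
circle(B,7.00) ∩ circle(D,8.00): a=2.0106, h=6.7050
  candidates: C₊=(1.8843,6.1506) cross=42.740; C₋=(3.4477,-7.1681) cross=-42.740
  mode + wants cross > 0 → take C=(1.8843,6.1506) (cross=42.740)
ex = (C−B)/|BC| = (0.1736,0.9848); ey = (-0.9848,0.1736)
P = B + -1.85·ex + 2.68·ey = (-2.2913,-2.0998)

-2.29 -2.10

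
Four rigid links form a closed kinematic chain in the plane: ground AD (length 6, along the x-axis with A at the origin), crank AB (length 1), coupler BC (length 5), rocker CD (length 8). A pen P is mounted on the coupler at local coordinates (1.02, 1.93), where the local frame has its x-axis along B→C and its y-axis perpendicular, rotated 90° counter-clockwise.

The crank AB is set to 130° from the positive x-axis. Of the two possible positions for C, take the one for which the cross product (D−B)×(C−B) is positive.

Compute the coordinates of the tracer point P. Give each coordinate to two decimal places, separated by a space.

A=(0,0), D=(6.00,0)
B = A + 1.00·(cos130°, sin130°) = (-0.6428, 0.7660)
|BD| = 6.6868
circle(B,5.00) ∩ circle(D,8.00): a=0.4272, h=4.9817
  candidates: C₊=(0.3523,5.6660) cross=33.312; C₋=(-0.7891,-4.2318) cross=-33.312
  mode + wants cross > 0 → take C=(0.3523,5.6660) (cross=33.312)
ex = (C−B)/|BC| = (0.1990,0.9800); ey = (-0.9800,0.1990)
P = B + 1.02·ex + 1.93·ey = (-2.3312,2.1498)

-2.33 2.15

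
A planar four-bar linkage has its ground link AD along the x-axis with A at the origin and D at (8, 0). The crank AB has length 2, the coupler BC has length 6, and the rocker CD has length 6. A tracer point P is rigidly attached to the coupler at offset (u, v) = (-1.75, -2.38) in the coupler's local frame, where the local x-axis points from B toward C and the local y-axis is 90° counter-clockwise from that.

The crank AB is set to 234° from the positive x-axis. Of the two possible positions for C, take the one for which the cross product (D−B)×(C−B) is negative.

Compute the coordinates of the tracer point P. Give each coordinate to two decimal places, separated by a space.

-3.86 -2.85

A=(0,0), D=(8.00,0)
B = A + 2.00·(cos234°, sin234°) = (-1.1756, -1.6180)
|BD| = 9.3171
circle(B,6.00) ∩ circle(D,6.00): a=4.6586, h=3.7812
  candidates: C₊=(2.7556,2.9148) cross=35.230; C₋=(4.0689,-4.5328) cross=-35.230
  mode - wants cross < 0 → take C=(4.0689,-4.5328) (cross=-35.230)
ex = (C−B)/|BC| = (0.8741,-0.4858); ey = (0.4858,0.8741)
P = B + -1.75·ex + -2.38·ey = (-3.8614,-2.8482)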